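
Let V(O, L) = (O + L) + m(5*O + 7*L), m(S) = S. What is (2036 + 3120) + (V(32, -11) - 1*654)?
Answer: 4606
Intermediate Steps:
V(O, L) = 6*O + 8*L (V(O, L) = (O + L) + (5*O + 7*L) = (L + O) + (5*O + 7*L) = 6*O + 8*L)
(2036 + 3120) + (V(32, -11) - 1*654) = (2036 + 3120) + ((6*32 + 8*(-11)) - 1*654) = 5156 + ((192 - 88) - 654) = 5156 + (104 - 654) = 5156 - 550 = 4606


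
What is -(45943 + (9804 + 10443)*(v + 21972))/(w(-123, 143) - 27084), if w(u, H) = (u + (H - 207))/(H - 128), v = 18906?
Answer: 12415542135/406447 ≈ 30547.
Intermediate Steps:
w(u, H) = (-207 + H + u)/(-128 + H) (w(u, H) = (u + (-207 + H))/(-128 + H) = (-207 + H + u)/(-128 + H))
-(45943 + (9804 + 10443)*(v + 21972))/(w(-123, 143) - 27084) = -(45943 + (9804 + 10443)*(18906 + 21972))/((-207 + 143 - 123)/(-128 + 143) - 27084) = -(45943 + 20247*40878)/(-187/15 - 27084) = -(45943 + 827656866)/((1/15)*(-187) - 27084) = -827702809/(-187/15 - 27084) = -827702809/(-406447/15) = -827702809*(-15)/406447 = -1*(-12415542135/406447) = 12415542135/406447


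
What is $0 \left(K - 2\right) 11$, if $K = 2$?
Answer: $0$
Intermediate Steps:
$0 \left(K - 2\right) 11 = 0 \left(2 - 2\right) 11 = 0 \cdot 0 \cdot 11 = 0 \cdot 11 = 0$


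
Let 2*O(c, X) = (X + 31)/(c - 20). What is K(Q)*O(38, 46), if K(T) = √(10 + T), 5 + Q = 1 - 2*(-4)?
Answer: 77*√14/36 ≈ 8.0030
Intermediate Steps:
O(c, X) = (31 + X)/(2*(-20 + c)) (O(c, X) = ((X + 31)/(c - 20))/2 = ((31 + X)/(-20 + c))/2 = (31 + X)/(2*(-20 + c)))
Q = 4 (Q = -5 + (1 - 2*(-4)) = -5 + (1 + 8) = -5 + 9 = 4)
K(Q)*O(38, 46) = √(10 + 4)*((31 + 46)/(2*(-20 + 38))) = √14*((½)*77/18) = √14*((½)*(1/18)*77) = √14*(77/36) = 77*√14/36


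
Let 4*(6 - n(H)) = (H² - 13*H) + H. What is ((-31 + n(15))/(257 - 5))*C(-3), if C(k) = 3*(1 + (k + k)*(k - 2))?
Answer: -4495/336 ≈ -13.378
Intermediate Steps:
n(H) = 6 + 3*H - H²/4 (n(H) = 6 - ((H² - 13*H) + H)/4 = 6 - (H² - 12*H)/4 = 6 + (3*H - H²/4) = 6 + 3*H - H²/4)
C(k) = 3 + 6*k*(-2 + k) (C(k) = 3*(1 + (2*k)*(-2 + k)) = 3*(1 + 2*k*(-2 + k)) = 3 + 6*k*(-2 + k))
((-31 + n(15))/(257 - 5))*C(-3) = ((-31 + (6 + 3*15 - ¼*15²))/(257 - 5))*(3 - 12*(-3) + 6*(-3)²) = ((-31 + (6 + 45 - ¼*225))/252)*(3 + 36 + 6*9) = ((-31 + (6 + 45 - 225/4))*(1/252))*(3 + 36 + 54) = ((-31 - 21/4)*(1/252))*93 = -145/4*1/252*93 = -145/1008*93 = -4495/336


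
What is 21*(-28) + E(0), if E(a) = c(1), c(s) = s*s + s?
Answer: -586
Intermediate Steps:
c(s) = s + s**2 (c(s) = s**2 + s = s + s**2)
E(a) = 2 (E(a) = 1*(1 + 1) = 1*2 = 2)
21*(-28) + E(0) = 21*(-28) + 2 = -588 + 2 = -586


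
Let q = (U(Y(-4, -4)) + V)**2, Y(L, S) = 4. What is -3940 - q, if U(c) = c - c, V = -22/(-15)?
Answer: -886984/225 ≈ -3942.2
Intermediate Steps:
V = 22/15 (V = -22*(-1/15) = 22/15 ≈ 1.4667)
U(c) = 0
q = 484/225 (q = (0 + 22/15)**2 = (22/15)**2 = 484/225 ≈ 2.1511)
-3940 - q = -3940 - 1*484/225 = -3940 - 484/225 = -886984/225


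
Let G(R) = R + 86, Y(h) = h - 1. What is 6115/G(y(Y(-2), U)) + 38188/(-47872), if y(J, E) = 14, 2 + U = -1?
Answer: 3611481/59840 ≈ 60.352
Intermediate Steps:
Y(h) = -1 + h
U = -3 (U = -2 - 1 = -3)
G(R) = 86 + R
6115/G(y(Y(-2), U)) + 38188/(-47872) = 6115/(86 + 14) + 38188/(-47872) = 6115/100 + 38188*(-1/47872) = 6115*(1/100) - 9547/11968 = 1223/20 - 9547/11968 = 3611481/59840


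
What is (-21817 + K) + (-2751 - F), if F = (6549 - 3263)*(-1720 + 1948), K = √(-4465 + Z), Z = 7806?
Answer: -773776 + √3341 ≈ -7.7372e+5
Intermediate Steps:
K = √3341 (K = √(-4465 + 7806) = √3341 ≈ 57.801)
F = 749208 (F = 3286*228 = 749208)
(-21817 + K) + (-2751 - F) = (-21817 + √3341) + (-2751 - 1*749208) = (-21817 + √3341) + (-2751 - 749208) = (-21817 + √3341) - 751959 = -773776 + √3341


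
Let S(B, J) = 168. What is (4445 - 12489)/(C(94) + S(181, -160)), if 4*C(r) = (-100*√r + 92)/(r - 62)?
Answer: -1389745792/29090451 - 6435200*√94/29090451 ≈ -49.918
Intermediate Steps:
C(r) = (92 - 100*√r)/(4*(-62 + r)) (C(r) = ((-100*√r + 92)/(r - 62))/4 = ((92 - 100*√r)/(-62 + r))/4 = (92 - 100*√r)/(4*(-62 + r)))
(4445 - 12489)/(C(94) + S(181, -160)) = (4445 - 12489)/((23 - 25*√94)/(-62 + 94) + 168) = -8044/((23 - 25*√94)/32 + 168) = -8044/((23/32 - 25*√94/32) + 168) = -8044/(5399/32 - 25*√94/32)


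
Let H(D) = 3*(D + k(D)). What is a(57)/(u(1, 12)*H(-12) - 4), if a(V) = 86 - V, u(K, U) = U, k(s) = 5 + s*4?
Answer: -29/1984 ≈ -0.014617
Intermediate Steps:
k(s) = 5 + 4*s
H(D) = 15 + 15*D (H(D) = 3*(D + (5 + 4*D)) = 3*(5 + 5*D) = 15 + 15*D)
a(57)/(u(1, 12)*H(-12) - 4) = (86 - 1*57)/(12*(15 + 15*(-12)) - 4) = (86 - 57)/(12*(15 - 180) - 4) = 29/(12*(-165) - 4) = 29/(-1980 - 4) = 29/(-1984) = 29*(-1/1984) = -29/1984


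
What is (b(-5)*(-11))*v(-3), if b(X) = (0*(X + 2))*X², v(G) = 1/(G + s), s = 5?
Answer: 0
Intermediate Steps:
v(G) = 1/(5 + G) (v(G) = 1/(G + 5) = 1/(5 + G))
b(X) = 0 (b(X) = (0*(2 + X))*X² = 0*X² = 0)
(b(-5)*(-11))*v(-3) = (0*(-11))/(5 - 3) = 0/2 = 0*(½) = 0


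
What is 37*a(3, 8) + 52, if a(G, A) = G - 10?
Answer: -207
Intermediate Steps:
a(G, A) = -10 + G
37*a(3, 8) + 52 = 37*(-10 + 3) + 52 = 37*(-7) + 52 = -259 + 52 = -207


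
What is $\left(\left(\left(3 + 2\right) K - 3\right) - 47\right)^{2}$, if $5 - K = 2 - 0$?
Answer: $1225$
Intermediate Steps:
$K = 3$ ($K = 5 - \left(2 - 0\right) = 5 - \left(2 + 0\right) = 5 - 2 = 3$)
$\left(\left(\left(3 + 2\right) K - 3\right) - 47\right)^{2} = \left(\left(\left(3 + 2\right) 3 - 3\right) - 47\right)^{2} = \left(\left(5 \cdot 3 - 3\right) - 47\right)^{2} = \left(\left(15 - 3\right) - 47\right)^{2} = \left(12 - 47\right)^{2} = \left(-35\right)^{2} = 1225$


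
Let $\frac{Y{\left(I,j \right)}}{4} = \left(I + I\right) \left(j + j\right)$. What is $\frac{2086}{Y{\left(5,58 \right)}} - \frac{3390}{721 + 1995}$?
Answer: $- \frac{1258003}{1575280} \approx -0.79859$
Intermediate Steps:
$Y{\left(I,j \right)} = 16 I j$ ($Y{\left(I,j \right)} = 4 \left(I + I\right) \left(j + j\right) = 4 \cdot 2 I 2 j = 4 \cdot 4 I j = 16 I j$)
$\frac{2086}{Y{\left(5,58 \right)}} - \frac{3390}{721 + 1995} = \frac{2086}{16 \cdot 5 \cdot 58} - \frac{3390}{721 + 1995} = \frac{2086}{4640} - \frac{3390}{2716} = 2086 \cdot \frac{1}{4640} - \frac{1695}{1358} = \frac{1043}{2320} - \frac{1695}{1358} = - \frac{1258003}{1575280}$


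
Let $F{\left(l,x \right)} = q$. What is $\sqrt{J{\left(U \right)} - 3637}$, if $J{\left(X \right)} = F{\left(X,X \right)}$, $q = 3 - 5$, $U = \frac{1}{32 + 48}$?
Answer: $i \sqrt{3639} \approx 60.324 i$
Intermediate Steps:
$U = \frac{1}{80} \approx 0.0125$
$q = -2$
$F{\left(l,x \right)} = -2$
$J{\left(X \right)} = -2$
$\sqrt{J{\left(U \right)} - 3637} = \sqrt{-2 - 3637} = \sqrt{-3639} = i \sqrt{3639}$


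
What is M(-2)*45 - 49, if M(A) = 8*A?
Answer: -769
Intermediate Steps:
M(-2)*45 - 49 = (8*(-2))*45 - 49 = -16*45 - 49 = -720 - 49 = -769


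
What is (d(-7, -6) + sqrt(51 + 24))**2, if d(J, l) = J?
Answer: 124 - 70*sqrt(3) ≈ 2.7564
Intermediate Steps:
(d(-7, -6) + sqrt(51 + 24))**2 = (-7 + sqrt(51 + 24))**2 = (-7 + sqrt(75))**2 = (-7 + 5*sqrt(3))**2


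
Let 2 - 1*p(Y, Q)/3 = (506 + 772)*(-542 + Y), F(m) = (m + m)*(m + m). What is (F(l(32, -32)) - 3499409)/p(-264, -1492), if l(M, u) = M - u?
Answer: -696605/618042 ≈ -1.1271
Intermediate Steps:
F(m) = 4*m² (F(m) = (2*m)*(2*m) = 4*m²)
p(Y, Q) = 2078034 - 3834*Y (p(Y, Q) = 6 - 3*(506 + 772)*(-542 + Y) = 6 - 3834*(-542 + Y) = 6 - 3*(-692676 + 1278*Y) = 6 + (2078028 - 3834*Y) = 2078034 - 3834*Y)
(F(l(32, -32)) - 3499409)/p(-264, -1492) = (4*(32 - 1*(-32))² - 3499409)/(2078034 - 3834*(-264)) = (4*(32 + 32)² - 3499409)/(2078034 + 1012176) = (4*64² - 3499409)/3090210 = (4*4096 - 3499409)*(1/3090210) = (16384 - 3499409)*(1/3090210) = -3483025*1/3090210 = -696605/618042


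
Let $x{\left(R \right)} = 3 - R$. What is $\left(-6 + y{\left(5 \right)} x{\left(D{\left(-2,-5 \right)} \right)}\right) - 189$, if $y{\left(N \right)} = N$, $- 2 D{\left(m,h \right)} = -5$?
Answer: $- \frac{385}{2} \approx -192.5$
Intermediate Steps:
$D{\left(m,h \right)} = \frac{5}{2}$ ($D{\left(m,h \right)} = \left(- \frac{1}{2}\right) \left(-5\right) = \frac{5}{2}$)
$\left(-6 + y{\left(5 \right)} x{\left(D{\left(-2,-5 \right)} \right)}\right) - 189 = \left(-6 + 5 \left(3 - \frac{5}{2}\right)\right) - 189 = \left(-6 + 5 \cdot \frac{1}{2}\right) - 189 = \left(-6 + \frac{5}{2}\right) - 189 = - \frac{7}{2} - 189 = - \frac{385}{2}$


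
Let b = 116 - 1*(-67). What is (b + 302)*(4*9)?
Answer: 17460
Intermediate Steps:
b = 183 (b = 116 + 67 = 183)
(b + 302)*(4*9) = (183 + 302)*(4*9) = 485*36 = 17460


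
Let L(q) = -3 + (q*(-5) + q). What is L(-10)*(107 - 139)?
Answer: -1184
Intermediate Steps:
L(q) = -3 - 4*q (L(q) = -3 + (-5*q + q) = -3 - 4*q)
L(-10)*(107 - 139) = (-3 - 4*(-10))*(107 - 139) = (-3 + 40)*(-32) = 37*(-32) = -1184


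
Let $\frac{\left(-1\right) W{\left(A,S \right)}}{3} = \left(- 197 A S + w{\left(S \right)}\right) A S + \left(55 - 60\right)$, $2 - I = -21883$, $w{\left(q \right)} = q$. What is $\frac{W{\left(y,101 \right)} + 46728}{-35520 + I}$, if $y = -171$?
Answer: $- \frac{58764385829}{4545} \approx -1.2929 \cdot 10^{7}$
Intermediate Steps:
$I = 21885$ ($I = 2 - -21883 = 2 + 21883 = 21885$)
$W{\left(A,S \right)} = 15 - 3 A S \left(S - 197 A S\right)$ ($W{\left(A,S \right)} = - 3 \left(\left(- 197 A S + S\right) A S + \left(55 - 60\right)\right) = - 3 \left(\left(- 197 A S + S\right) A S - 5\right) = - 3 \left(\left(S - 197 A S\right) A S - 5\right) = - 3 \left(A \left(S - 197 A S\right) S - 5\right) = - 3 \left(A S \left(S - 197 A S\right) - 5\right) = - 3 \left(-5 + A S \left(S - 197 A S\right)\right) = 15 - 3 A S \left(S - 197 A S\right)$)
$\frac{W{\left(y,101 \right)} + 46728}{-35520 + I} = \frac{\left(15 - - 513 \cdot 101^{2} + 591 \left(-171\right)^{2} \cdot 101^{2}\right) + 46728}{-35520 + 21885} = \frac{\left(15 - \left(-513\right) 10201 + 591 \cdot 29241 \cdot 10201\right) + 46728}{-13635} = \left(\left(15 + 5233113 + 176287877631\right) + 46728\right) \left(- \frac{1}{13635}\right) = \left(176293110759 + 46728\right) \left(- \frac{1}{13635}\right) = 176293157487 \left(- \frac{1}{13635}\right) = - \frac{58764385829}{4545}$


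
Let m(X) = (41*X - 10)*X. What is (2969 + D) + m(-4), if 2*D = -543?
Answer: 6787/2 ≈ 3393.5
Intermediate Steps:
D = -543/2 (D = (½)*(-543) = -543/2 ≈ -271.50)
m(X) = X*(-10 + 41*X) (m(X) = (-10 + 41*X)*X = X*(-10 + 41*X))
(2969 + D) + m(-4) = (2969 - 543/2) - 4*(-10 + 41*(-4)) = 5395/2 - 4*(-10 - 164) = 5395/2 - 4*(-174) = 5395/2 + 696 = 6787/2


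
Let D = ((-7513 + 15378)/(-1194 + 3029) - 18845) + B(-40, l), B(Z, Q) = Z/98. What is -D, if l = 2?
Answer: 338819898/17983 ≈ 18841.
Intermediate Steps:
B(Z, Q) = Z/98 (B(Z, Q) = Z*(1/98) = Z/98)
D = -338819898/17983 (D = ((-7513 + 15378)/(-1194 + 3029) - 18845) + (1/98)*(-40) = (7865/1835 - 18845) - 20/49 = (7865*(1/1835) - 18845) - 20/49 = (1573/367 - 18845) - 20/49 = -6914542/367 - 20/49 = -338819898/17983 ≈ -18841.)
-D = -1*(-338819898/17983) = 338819898/17983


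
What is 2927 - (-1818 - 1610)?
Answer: 6355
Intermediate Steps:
2927 - (-1818 - 1610) = 2927 - 1*(-3428) = 2927 + 3428 = 6355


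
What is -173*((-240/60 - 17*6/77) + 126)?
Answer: -1607516/77 ≈ -20877.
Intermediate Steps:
-173*((-240/60 - 17*6/77) + 126) = -173*((-240*1/60 - 102*1/77) + 126) = -173*((-4 - 102/77) + 126) = -173*(-410/77 + 126) = -173*9292/77 = -1607516/77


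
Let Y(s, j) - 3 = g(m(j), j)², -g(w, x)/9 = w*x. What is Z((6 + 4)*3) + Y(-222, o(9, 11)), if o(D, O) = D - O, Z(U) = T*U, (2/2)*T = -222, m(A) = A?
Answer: -5361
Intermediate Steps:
g(w, x) = -9*w*x
T = -222
Z(U) = -222*U
Y(s, j) = 3 + 81*j⁴ (Y(s, j) = 3 + (-9*j*j)² = 3 + (-9*j²)² = 3 + 81*j⁴)
Z((6 + 4)*3) + Y(-222, o(9, 11)) = -222*(6 + 4)*3 + (3 + 81*(9 - 1*11)⁴) = -2220*3 + (3 + 81*(9 - 11)⁴) = -222*30 + (3 + 81*(-2)⁴) = -6660 + (3 + 81*16) = -6660 + (3 + 1296) = -6660 + 1299 = -5361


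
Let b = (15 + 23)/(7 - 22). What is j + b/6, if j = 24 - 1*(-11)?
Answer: 1556/45 ≈ 34.578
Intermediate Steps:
j = 35 (j = 24 + 11 = 35)
b = -38/15 (b = 38/(-15) = 38*(-1/15) = -38/15 ≈ -2.5333)
j + b/6 = 35 - 38/15/6 = 35 + (1/6)*(-38/15) = 35 - 19/45 = 1556/45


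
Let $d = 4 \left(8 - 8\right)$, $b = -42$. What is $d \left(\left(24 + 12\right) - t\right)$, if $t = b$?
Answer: $0$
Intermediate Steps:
$t = -42$
$d = 0$ ($d = 4 \cdot 0 = 0$)
$d \left(\left(24 + 12\right) - t\right) = 0 \left(\left(24 + 12\right) - -42\right) = 0 \left(36 + 42\right) = 0 \cdot 78 = 0$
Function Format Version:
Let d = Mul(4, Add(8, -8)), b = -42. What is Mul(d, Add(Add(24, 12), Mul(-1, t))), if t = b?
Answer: 0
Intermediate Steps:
t = -42
d = 0 (d = Mul(4, 0) = 0)
Mul(d, Add(Add(24, 12), Mul(-1, t))) = Mul(0, Add(Add(24, 12), Mul(-1, -42))) = Mul(0, Add(36, 42)) = Mul(0, 78) = 0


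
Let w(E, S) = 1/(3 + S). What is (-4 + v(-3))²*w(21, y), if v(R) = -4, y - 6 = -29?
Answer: -16/5 ≈ -3.2000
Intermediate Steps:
y = -23 (y = 6 - 29 = -23)
(-4 + v(-3))²*w(21, y) = (-4 - 4)²/(3 - 23) = (-8)²/(-20) = 64*(-1/20) = -16/5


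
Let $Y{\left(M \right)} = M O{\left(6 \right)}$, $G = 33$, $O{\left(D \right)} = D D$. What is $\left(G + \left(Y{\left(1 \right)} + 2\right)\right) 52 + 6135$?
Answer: $9827$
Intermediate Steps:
$O{\left(D \right)} = D^{2}$
$Y{\left(M \right)} = 36 M$ ($Y{\left(M \right)} = M 6^{2} = M 36 = 36 M$)
$\left(G + \left(Y{\left(1 \right)} + 2\right)\right) 52 + 6135 = \left(33 + \left(36 \cdot 1 + 2\right)\right) 52 + 6135 = \left(33 + \left(36 + 2\right)\right) 52 + 6135 = \left(33 + 38\right) 52 + 6135 = 71 \cdot 52 + 6135 = 3692 + 6135 = 9827$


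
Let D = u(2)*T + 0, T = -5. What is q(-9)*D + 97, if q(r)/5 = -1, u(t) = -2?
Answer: 47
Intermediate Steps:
q(r) = -5 (q(r) = 5*(-1) = -5)
D = 10 (D = -2*(-5) + 0 = 10 + 0 = 10)
q(-9)*D + 97 = -5*10 + 97 = -50 + 97 = 47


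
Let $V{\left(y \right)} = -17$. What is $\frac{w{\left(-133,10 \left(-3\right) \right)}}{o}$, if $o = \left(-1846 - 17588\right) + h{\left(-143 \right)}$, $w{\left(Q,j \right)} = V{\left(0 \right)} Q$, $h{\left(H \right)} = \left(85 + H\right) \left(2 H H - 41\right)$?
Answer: $- \frac{2261}{2389140} \approx -0.00094637$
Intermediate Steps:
$h{\left(H \right)} = \left(-41 + 2 H^{2}\right) \left(85 + H\right)$ ($h{\left(H \right)} = \left(85 + H\right) \left(2 H^{2} - 41\right) = \left(85 + H\right) \left(-41 + 2 H^{2}\right) = \left(-41 + 2 H^{2}\right) \left(85 + H\right)$)
$w{\left(Q,j \right)} = - 17 Q$
$o = -2389140$ ($o = \left(-1846 - 17588\right) + \left(-3485 - -5863 + 2 \left(-143\right)^{3} + 170 \left(-143\right)^{2}\right) = -19434 + \left(-3485 + 5863 + 2 \left(-2924207\right) + 170 \cdot 20449\right) = -19434 + \left(-3485 + 5863 - 5848414 + 3476330\right) = -19434 - 2369706 = -2389140$)
$\frac{w{\left(-133,10 \left(-3\right) \right)}}{o} = \frac{\left(-17\right) \left(-133\right)}{-2389140} = 2261 \left(- \frac{1}{2389140}\right) = - \frac{2261}{2389140}$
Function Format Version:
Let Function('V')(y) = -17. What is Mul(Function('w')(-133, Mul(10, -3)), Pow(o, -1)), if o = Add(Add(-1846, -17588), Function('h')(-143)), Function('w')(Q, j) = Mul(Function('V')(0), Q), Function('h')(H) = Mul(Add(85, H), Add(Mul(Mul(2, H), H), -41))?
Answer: Rational(-2261, 2389140) ≈ -0.00094637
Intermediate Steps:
Function('h')(H) = Mul(Add(-41, Mul(2, Pow(H, 2))), Add(85, H)) (Function('h')(H) = Mul(Add(85, H), Add(Mul(2, Pow(H, 2)), -41)) = Mul(Add(85, H), Add(-41, Mul(2, Pow(H, 2)))) = Mul(Add(-41, Mul(2, Pow(H, 2))), Add(85, H)))
Function('w')(Q, j) = Mul(-17, Q)
o = -2389140 (o = Add(Add(-1846, -17588), Add(-3485, Mul(-41, -143), Mul(2, Pow(-143, 3)), Mul(170, Pow(-143, 2)))) = Add(-19434, Add(-3485, 5863, Mul(2, -2924207), Mul(170, 20449))) = Add(-19434, Add(-3485, 5863, -5848414, 3476330)) = Add(-19434, -2369706) = -2389140)
Mul(Function('w')(-133, Mul(10, -3)), Pow(o, -1)) = Mul(Mul(-17, -133), Pow(-2389140, -1)) = Mul(2261, Rational(-1, 2389140)) = Rational(-2261, 2389140)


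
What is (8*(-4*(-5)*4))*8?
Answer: 5120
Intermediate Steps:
(8*(-4*(-5)*4))*8 = (8*(20*4))*8 = (8*80)*8 = 640*8 = 5120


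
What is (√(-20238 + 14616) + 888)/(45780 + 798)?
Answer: 148/7763 + I*√5622/46578 ≈ 0.019065 + 0.0016098*I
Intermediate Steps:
(√(-20238 + 14616) + 888)/(45780 + 798) = (√(-5622) + 888)/46578 = (I*√5622 + 888)*(1/46578) = (888 + I*√5622)*(1/46578) = 148/7763 + I*√5622/46578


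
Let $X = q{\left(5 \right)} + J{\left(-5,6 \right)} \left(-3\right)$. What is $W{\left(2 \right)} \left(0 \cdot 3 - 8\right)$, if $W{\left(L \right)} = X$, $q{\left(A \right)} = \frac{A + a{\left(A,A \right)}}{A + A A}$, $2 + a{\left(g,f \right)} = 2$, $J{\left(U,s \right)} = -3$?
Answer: $- \frac{220}{3} \approx -73.333$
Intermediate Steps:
$a{\left(g,f \right)} = 0$ ($a{\left(g,f \right)} = -2 + 2 = 0$)
$q{\left(A \right)} = \frac{A}{A + A^{2}}$ ($q{\left(A \right)} = \frac{A + 0}{A + A A} = \frac{A}{A + A^{2}}$)
$X = \frac{55}{6}$ ($X = \frac{1}{1 + 5} - -9 = \frac{1}{6} + 9 = \frac{55}{6} \approx 9.1667$)
$W{\left(L \right)} = \frac{55}{6}$
$W{\left(2 \right)} \left(0 \cdot 3 - 8\right) = \frac{55 \left(0 \cdot 3 - 8\right)}{6} = \frac{55 \left(0 - 8\right)}{6} = \frac{55}{6} \left(-8\right) = - \frac{220}{3}$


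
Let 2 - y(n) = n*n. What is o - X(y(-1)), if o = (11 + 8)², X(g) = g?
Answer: 360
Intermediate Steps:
y(n) = 2 - n² (y(n) = 2 - n*n = 2 - n²)
o = 361 (o = 19² = 361)
o - X(y(-1)) = 361 - (2 - 1*(-1)²) = 361 - (2 - 1*1) = 361 - (2 - 1) = 361 - 1*1 = 361 - 1 = 360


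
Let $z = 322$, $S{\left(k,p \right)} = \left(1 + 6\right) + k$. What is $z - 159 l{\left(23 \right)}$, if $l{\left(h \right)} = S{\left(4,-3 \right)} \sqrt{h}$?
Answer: $322 - 1749 \sqrt{23} \approx -8065.9$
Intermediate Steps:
$S{\left(k,p \right)} = 7 + k$
$l{\left(h \right)} = 11 \sqrt{h}$ ($l{\left(h \right)} = \left(7 + 4\right) \sqrt{h} = 11 \sqrt{h}$)
$z - 159 l{\left(23 \right)} = 322 - 159 \cdot 11 \sqrt{23} = 322 - 1749 \sqrt{23}$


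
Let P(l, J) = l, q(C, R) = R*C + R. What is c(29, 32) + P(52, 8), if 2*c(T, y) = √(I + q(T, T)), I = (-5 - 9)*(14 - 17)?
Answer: 52 + 2*√57 ≈ 67.100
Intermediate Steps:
q(C, R) = R + C*R (q(C, R) = C*R + R = R + C*R)
I = 42 (I = -14*(-3) = 42)
c(T, y) = √(42 + T*(1 + T))/2
c(29, 32) + P(52, 8) = √(42 + 29*(1 + 29))/2 + 52 = √(42 + 29*30)/2 + 52 = √(42 + 870)/2 + 52 = √912/2 + 52 = (4*√57)/2 + 52 = 2*√57 + 52 = 52 + 2*√57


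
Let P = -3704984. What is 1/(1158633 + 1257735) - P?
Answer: 8952604778113/2416368 ≈ 3.7050e+6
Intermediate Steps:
1/(1158633 + 1257735) - P = 1/(1158633 + 1257735) - 1*(-3704984) = 1/2416368 + 3704984 = 8952604778113/2416368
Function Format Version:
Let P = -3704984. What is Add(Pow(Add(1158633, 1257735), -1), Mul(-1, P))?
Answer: Rational(8952604778113, 2416368) ≈ 3.7050e+6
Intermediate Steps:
Add(Pow(Add(1158633, 1257735), -1), Mul(-1, P)) = Add(Pow(Add(1158633, 1257735), -1), Mul(-1, -3704984)) = Add(Pow(2416368, -1), 3704984) = Add(Rational(1, 2416368), 3704984) = Rational(8952604778113, 2416368)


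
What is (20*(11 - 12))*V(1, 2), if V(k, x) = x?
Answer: -40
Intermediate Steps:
(20*(11 - 12))*V(1, 2) = (20*(11 - 12))*2 = (20*(-1))*2 = -20*2 = -40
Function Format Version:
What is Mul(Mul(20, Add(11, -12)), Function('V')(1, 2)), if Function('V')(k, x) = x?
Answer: -40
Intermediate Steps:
Mul(Mul(20, Add(11, -12)), Function('V')(1, 2)) = Mul(Mul(20, Add(11, -12)), 2) = Mul(Mul(20, -1), 2) = Mul(-20, 2) = -40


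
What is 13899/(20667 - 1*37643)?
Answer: -13899/16976 ≈ -0.81874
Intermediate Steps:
13899/(20667 - 1*37643) = 13899/(20667 - 37643) = 13899/(-16976) = 13899*(-1/16976) = -13899/16976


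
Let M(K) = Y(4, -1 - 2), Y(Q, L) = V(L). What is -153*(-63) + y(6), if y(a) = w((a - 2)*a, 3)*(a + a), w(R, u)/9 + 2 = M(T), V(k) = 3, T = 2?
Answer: 9747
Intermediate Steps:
Y(Q, L) = 3
M(K) = 3
w(R, u) = 9 (w(R, u) = -18 + 9*3 = -18 + 27 = 9)
y(a) = 18*a (y(a) = 9*(a + a) = 9*(2*a) = 18*a)
-153*(-63) + y(6) = -153*(-63) + 18*6 = 9639 + 108 = 9747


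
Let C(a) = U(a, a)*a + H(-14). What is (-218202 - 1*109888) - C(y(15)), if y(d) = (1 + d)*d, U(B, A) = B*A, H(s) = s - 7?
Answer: -14152069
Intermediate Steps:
H(s) = -7 + s
U(B, A) = A*B
y(d) = d*(1 + d)
C(a) = -21 + a**3 (C(a) = (a*a)*a + (-7 - 14) = a**2*a - 21 = a**3 - 21 = -21 + a**3)
(-218202 - 1*109888) - C(y(15)) = (-218202 - 1*109888) - (-21 + (15*(1 + 15))**3) = (-218202 - 109888) - (-21 + (15*16)**3) = -328090 - (-21 + 240**3) = -328090 - (-21 + 13824000) = -328090 - 1*13823979 = -328090 - 13823979 = -14152069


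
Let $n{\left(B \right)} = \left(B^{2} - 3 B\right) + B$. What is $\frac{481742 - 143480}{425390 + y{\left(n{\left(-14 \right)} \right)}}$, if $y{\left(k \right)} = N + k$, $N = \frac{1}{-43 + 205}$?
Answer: $\frac{54798444}{68949469} \approx 0.79476$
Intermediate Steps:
$n{\left(B \right)} = B^{2} - 2 B$
$N = \frac{1}{162} \approx 0.0061728$
$y{\left(k \right)} = \frac{1}{162} + k$
$\frac{481742 - 143480}{425390 + y{\left(n{\left(-14 \right)} \right)}} = \frac{481742 - 143480}{425390 - \left(- \frac{1}{162} + 14 \left(-2 - 14\right)\right)} = \frac{338262}{425390 + \left(\frac{1}{162} - -224\right)} = \frac{338262}{425390 + \left(\frac{1}{162} + 224\right)} = \frac{338262}{425390 + \frac{36289}{162}} = \frac{338262}{\frac{68949469}{162}} = 338262 \cdot \frac{162}{68949469} = \frac{54798444}{68949469}$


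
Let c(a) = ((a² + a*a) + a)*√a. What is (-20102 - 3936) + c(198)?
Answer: -24038 + 235818*√22 ≈ 1.0820e+6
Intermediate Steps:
c(a) = √a*(a + 2*a²) (c(a) = ((a² + a²) + a)*√a = (2*a² + a)*√a = (a + 2*a²)*√a = √a*(a + 2*a²))
(-20102 - 3936) + c(198) = (-20102 - 3936) + 198^(3/2)*(1 + 2*198) = -24038 + (594*√22)*(1 + 396) = -24038 + (594*√22)*397 = -24038 + 235818*√22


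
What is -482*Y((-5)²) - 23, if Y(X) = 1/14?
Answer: -402/7 ≈ -57.429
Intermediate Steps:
Y(X) = 1/14
-482*Y((-5)²) - 23 = -482*1/14 - 23 = -241/7 - 23 = -402/7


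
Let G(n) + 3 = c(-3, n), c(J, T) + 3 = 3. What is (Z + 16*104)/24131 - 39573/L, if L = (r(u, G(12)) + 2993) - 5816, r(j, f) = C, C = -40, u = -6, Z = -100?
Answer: 2345755/168917 ≈ 13.887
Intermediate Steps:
c(J, T) = 0 (c(J, T) = -3 + 3 = 0)
G(n) = -3 (G(n) = -3 + 0 = -3)
r(j, f) = -40
L = -2863 (L = (-40 + 2993) - 5816 = 2953 - 5816 = -2863)
(Z + 16*104)/24131 - 39573/L = (-100 + 16*104)/24131 - 39573/(-2863) = (-100 + 1664)*(1/24131) - 39573*(-1/2863) = 1564*(1/24131) + 39573/2863 = 1564/24131 + 39573/2863 = 2345755/168917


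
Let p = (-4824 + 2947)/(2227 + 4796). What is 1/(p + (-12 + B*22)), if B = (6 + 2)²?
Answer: 7023/9802231 ≈ 0.00071647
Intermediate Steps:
B = 64 (B = 8² = 64)
p = -1877/7023 ≈ -0.26726
1/(p + (-12 + B*22)) = 1/(-1877/7023 + (-12 + 64*22)) = 1/(-1877/7023 + (-12 + 1408)) = 1/(-1877/7023 + 1396) = 1/(9802231/7023) = 7023/9802231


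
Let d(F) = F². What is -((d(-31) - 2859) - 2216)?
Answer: 4114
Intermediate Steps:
-((d(-31) - 2859) - 2216) = -(((-31)² - 2859) - 2216) = -((961 - 2859) - 2216) = -(-1898 - 2216) = -1*(-4114) = 4114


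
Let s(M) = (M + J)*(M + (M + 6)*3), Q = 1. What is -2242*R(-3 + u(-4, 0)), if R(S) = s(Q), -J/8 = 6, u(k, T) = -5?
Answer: 2318228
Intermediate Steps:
J = -48 (J = -8*6 = -48)
s(M) = (-48 + M)*(18 + 4*M) (s(M) = (M - 48)*(M + (M + 6)*3) = (-48 + M)*(M + (6 + M)*3) = (-48 + M)*(M + (18 + 3*M)) = (-48 + M)*(18 + 4*M))
R(S) = -1034 (R(S) = -864 - 174*1 + 4*1² = -864 - 174 + 4*1 = -864 - 174 + 4 = -1034)
-2242*R(-3 + u(-4, 0)) = -2242*(-1034) = 2318228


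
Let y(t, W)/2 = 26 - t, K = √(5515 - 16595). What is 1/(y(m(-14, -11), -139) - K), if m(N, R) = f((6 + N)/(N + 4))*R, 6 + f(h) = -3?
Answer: I/(2*(√2770 - 73*I)) ≈ -0.0045067 + 0.0032492*I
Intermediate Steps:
f(h) = -9 (f(h) = -6 - 3 = -9)
m(N, R) = -9*R
K = 2*I*√2770 (K = √(-11080) = 2*I*√2770 ≈ 105.26*I)
y(t, W) = 52 - 2*t (y(t, W) = 2*(26 - t) = 52 - 2*t)
1/(y(m(-14, -11), -139) - K) = 1/((52 - (-18)*(-11)) - 2*I*√2770) = 1/((52 - 2*99) - 2*I*√2770) = 1/((52 - 198) - 2*I*√2770) = 1/(-146 - 2*I*√2770)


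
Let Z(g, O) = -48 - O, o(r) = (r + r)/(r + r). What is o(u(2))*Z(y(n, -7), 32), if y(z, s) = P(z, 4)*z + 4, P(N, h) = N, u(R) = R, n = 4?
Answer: -80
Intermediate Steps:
y(z, s) = 4 + z² (y(z, s) = z*z + 4 = z² + 4 = 4 + z²)
o(r) = 1 (o(r) = (2*r)/((2*r)) = (2*r)*(1/(2*r)) = 1)
o(u(2))*Z(y(n, -7), 32) = 1*(-48 - 1*32) = 1*(-48 - 32) = 1*(-80) = -80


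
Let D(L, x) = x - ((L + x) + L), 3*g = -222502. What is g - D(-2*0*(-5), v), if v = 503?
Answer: -222502/3 ≈ -74167.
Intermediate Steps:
g = -222502/3 (g = (⅓)*(-222502) = -222502/3 ≈ -74167.)
D(L, x) = -2*L (D(L, x) = x - (x + 2*L) = x + (-x - 2*L) = -2*L)
g - D(-2*0*(-5), v) = -222502/3 - (-2)*-2*0*(-5) = -222502/3 - (-2)*0*(-5) = -222502/3 - (-2)*0 = -222502/3 - 1*0 = -222502/3 + 0 = -222502/3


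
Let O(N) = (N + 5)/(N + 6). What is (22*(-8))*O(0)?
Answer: -440/3 ≈ -146.67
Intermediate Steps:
O(N) = (5 + N)/(6 + N)
(22*(-8))*O(0) = (22*(-8))*((5 + 0)/(6 + 0)) = -176*5/6 = -440/3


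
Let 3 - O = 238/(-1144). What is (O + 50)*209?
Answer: 578265/52 ≈ 11120.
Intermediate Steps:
O = 1835/572 (O = 3 - 238/(-1144) = 3 - 238*(-1)/1144 = 3 - 1*(-119/572) = 3 + 119/572 = 1835/572 ≈ 3.2080)
(O + 50)*209 = (1835/572 + 50)*209 = (30435/572)*209 = 578265/52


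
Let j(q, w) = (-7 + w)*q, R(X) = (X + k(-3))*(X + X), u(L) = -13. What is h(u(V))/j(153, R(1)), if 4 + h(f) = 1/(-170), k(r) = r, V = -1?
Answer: 227/95370 ≈ 0.0023802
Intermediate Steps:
h(f) = -681/170 (h(f) = -4 + 1/(-170) = -4 - 1/170 = -681/170)
R(X) = 2*X*(-3 + X) (R(X) = (X - 3)*(X + X) = (-3 + X)*(2*X) = 2*X*(-3 + X))
j(q, w) = q*(-7 + w)
h(u(V))/j(153, R(1)) = -681*1/(153*(-7 + 2*1*(-3 + 1)))/170 = -681*1/(153*(-7 + 2*1*(-2)))/170 = -681*1/(153*(-7 - 4))/170 = -681/(170*(153*(-11))) = -681/170/(-1683) = -681/170*(-1/1683) = 227/95370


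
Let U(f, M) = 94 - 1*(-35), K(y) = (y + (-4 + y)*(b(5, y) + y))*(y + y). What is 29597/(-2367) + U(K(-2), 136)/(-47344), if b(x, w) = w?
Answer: -1401545711/112063248 ≈ -12.507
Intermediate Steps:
K(y) = 2*y*(y + 2*y*(-4 + y)) (K(y) = (y + (-4 + y)*(y + y))*(y + y) = (y + (-4 + y)*(2*y))*(2*y) = (y + 2*y*(-4 + y))*(2*y) = 2*y*(y + 2*y*(-4 + y)))
U(f, M) = 129 (U(f, M) = 94 + 35 = 129)
29597/(-2367) + U(K(-2), 136)/(-47344) = 29597/(-2367) + 129/(-47344) = 29597*(-1/2367) + 129*(-1/47344) = -29597/2367 - 129/47344 = -1401545711/112063248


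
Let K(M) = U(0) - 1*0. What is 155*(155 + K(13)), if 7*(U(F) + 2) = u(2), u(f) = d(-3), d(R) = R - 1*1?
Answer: 165385/7 ≈ 23626.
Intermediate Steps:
d(R) = -1 + R (d(R) = R - 1 = -1 + R)
u(f) = -4 (u(f) = -1 - 3 = -4)
U(F) = -18/7 (U(F) = -2 + (1/7)*(-4) = -2 - 4/7 = -18/7)
K(M) = -18/7 (K(M) = -18/7 - 1*0 = -18/7 + 0 = -18/7)
155*(155 + K(13)) = 155*(155 - 18/7) = 155*(1067/7) = 165385/7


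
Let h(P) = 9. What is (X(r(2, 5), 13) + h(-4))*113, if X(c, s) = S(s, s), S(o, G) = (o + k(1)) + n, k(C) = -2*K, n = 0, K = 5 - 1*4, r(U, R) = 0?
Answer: 2260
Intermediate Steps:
K = 1 (K = 5 - 4 = 1)
k(C) = -2 (k(C) = -2*1 = -2)
S(o, G) = -2 + o (S(o, G) = (o - 2) + 0 = (-2 + o) + 0 = -2 + o)
X(c, s) = -2 + s
(X(r(2, 5), 13) + h(-4))*113 = ((-2 + 13) + 9)*113 = (11 + 9)*113 = 20*113 = 2260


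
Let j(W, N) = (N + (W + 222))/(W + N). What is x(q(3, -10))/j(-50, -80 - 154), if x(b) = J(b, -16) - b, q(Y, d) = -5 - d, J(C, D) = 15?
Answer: 1420/31 ≈ 45.806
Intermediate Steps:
j(W, N) = (222 + N + W)/(N + W) (j(W, N) = (N + (222 + W))/(N + W) = (222 + N + W)/(N + W))
x(b) = 15 - b
x(q(3, -10))/j(-50, -80 - 154) = (15 - (-5 - 1*(-10)))/(((222 + (-80 - 154) - 50)/((-80 - 154) - 50))) = (15 - (-5 + 10))/(((222 - 234 - 50)/(-234 - 50))) = (15 - 1*5)/((-62/(-284))) = (15 - 5)/((-1/284*(-62))) = 10/(31/142) = 10*(142/31) = 1420/31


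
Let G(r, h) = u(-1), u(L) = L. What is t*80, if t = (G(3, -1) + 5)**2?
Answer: 1280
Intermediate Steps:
G(r, h) = -1
t = 16 (t = (-1 + 5)**2 = 4**2 = 16)
t*80 = 16*80 = 1280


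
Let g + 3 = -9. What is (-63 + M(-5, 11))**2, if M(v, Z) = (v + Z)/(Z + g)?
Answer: 4761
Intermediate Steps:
g = -12 (g = -3 - 9 = -12)
M(v, Z) = (Z + v)/(-12 + Z) (M(v, Z) = (v + Z)/(Z - 12) = (Z + v)/(-12 + Z))
(-63 + M(-5, 11))**2 = (-63 + (11 - 5)/(-12 + 11))**2 = (-63 + 6/(-1))**2 = (-63 - 1*6)**2 = (-63 - 6)**2 = (-69)**2 = 4761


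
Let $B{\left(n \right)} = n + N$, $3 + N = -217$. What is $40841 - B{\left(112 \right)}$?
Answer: $40949$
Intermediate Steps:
$N = -220$ ($N = -3 - 217 = -220$)
$B{\left(n \right)} = -220 + n$ ($B{\left(n \right)} = n - 220 = -220 + n$)
$40841 - B{\left(112 \right)} = 40841 - \left(-220 + 112\right) = 40841 - -108 = 40841 + 108 = 40949$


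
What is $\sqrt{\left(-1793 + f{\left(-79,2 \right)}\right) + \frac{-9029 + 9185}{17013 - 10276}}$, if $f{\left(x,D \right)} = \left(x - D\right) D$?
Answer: $\frac{i \sqrt{88730864423}}{6737} \approx 44.215 i$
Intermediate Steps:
$f{\left(x,D \right)} = D \left(x - D\right)$
$\sqrt{\left(-1793 + f{\left(-79,2 \right)}\right) + \frac{-9029 + 9185}{17013 - 10276}} = \sqrt{\left(-1793 + 2 \left(-79 - 2\right)\right) + \frac{-9029 + 9185}{17013 - 10276}} = \sqrt{\left(-1793 + 2 \left(-79 - 2\right)\right) + \frac{156}{6737}} = \sqrt{\left(-1793 + 2 \left(-81\right)\right) + 156 \cdot \frac{1}{6737}} = \sqrt{\left(-1793 - 162\right) + \frac{156}{6737}} = \sqrt{-1955 + \frac{156}{6737}} = \sqrt{- \frac{13170679}{6737}} = \frac{i \sqrt{88730864423}}{6737}$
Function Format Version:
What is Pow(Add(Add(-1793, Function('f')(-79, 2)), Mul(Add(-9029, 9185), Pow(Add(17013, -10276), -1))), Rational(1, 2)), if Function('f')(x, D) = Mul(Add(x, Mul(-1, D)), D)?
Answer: Mul(Rational(1, 6737), I, Pow(88730864423, Rational(1, 2))) ≈ Mul(44.215, I)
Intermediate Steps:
Function('f')(x, D) = Mul(D, Add(x, Mul(-1, D)))
Pow(Add(Add(-1793, Function('f')(-79, 2)), Mul(Add(-9029, 9185), Pow(Add(17013, -10276), -1))), Rational(1, 2)) = Pow(Add(Add(-1793, Mul(2, Add(-79, Mul(-1, 2)))), Mul(Add(-9029, 9185), Pow(Add(17013, -10276), -1))), Rational(1, 2)) = Pow(Add(Add(-1793, Mul(2, Add(-79, -2))), Mul(156, Pow(6737, -1))), Rational(1, 2)) = Pow(Add(Add(-1793, Mul(2, -81)), Mul(156, Rational(1, 6737))), Rational(1, 2)) = Pow(Add(Add(-1793, -162), Rational(156, 6737)), Rational(1, 2)) = Pow(Add(-1955, Rational(156, 6737)), Rational(1, 2)) = Pow(Rational(-13170679, 6737), Rational(1, 2)) = Mul(Rational(1, 6737), I, Pow(88730864423, Rational(1, 2)))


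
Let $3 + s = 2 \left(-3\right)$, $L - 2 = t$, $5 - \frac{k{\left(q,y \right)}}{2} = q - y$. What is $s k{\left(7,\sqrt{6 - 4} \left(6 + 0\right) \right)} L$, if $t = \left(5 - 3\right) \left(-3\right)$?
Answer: $-144 + 432 \sqrt{2} \approx 466.94$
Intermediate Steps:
$k{\left(q,y \right)} = 10 - 2 q + 2 y$ ($k{\left(q,y \right)} = 10 - 2 \left(q - y\right) = 10 - \left(- 2 y + 2 q\right) = 10 - 2 q + 2 y$)
$t = -6$ ($t = 2 \left(-3\right) = -6$)
$L = -4$ ($L = 2 - 6 = -4$)
$s = -9$ ($s = -3 + 2 \left(-3\right) = -3 - 6 = -9$)
$s k{\left(7,\sqrt{6 - 4} \left(6 + 0\right) \right)} L = - 9 \left(10 - 14 + 2 \sqrt{6 - 4} \left(6 + 0\right)\right) \left(-4\right) = - 9 \left(10 - 14 + 2 \sqrt{2} \cdot 6\right) \left(-4\right) = - 9 \left(10 - 14 + 2 \cdot 6 \sqrt{2}\right) \left(-4\right) = - 9 \left(10 - 14 + 12 \sqrt{2}\right) \left(-4\right) = - 9 \left(-4 + 12 \sqrt{2}\right) \left(-4\right) = \left(36 - 108 \sqrt{2}\right) \left(-4\right) = -144 + 432 \sqrt{2}$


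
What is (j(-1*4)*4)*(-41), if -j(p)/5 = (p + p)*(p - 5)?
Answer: 59040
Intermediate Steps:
j(p) = -10*p*(-5 + p) (j(p) = -5*(p + p)*(p - 5) = -5*2*p*(-5 + p) = -10*p*(-5 + p))
(j(-1*4)*4)*(-41) = ((10*(-1*4)*(5 - (-1)*4))*4)*(-41) = ((10*(-4)*(5 - 1*(-4)))*4)*(-41) = ((10*(-4)*(5 + 4))*4)*(-41) = ((10*(-4)*9)*4)*(-41) = -360*4*(-41) = -1440*(-41) = 59040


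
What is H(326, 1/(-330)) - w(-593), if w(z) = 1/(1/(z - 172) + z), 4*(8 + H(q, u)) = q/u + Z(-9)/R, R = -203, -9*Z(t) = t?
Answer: -4955001881461/184180276 ≈ -26903.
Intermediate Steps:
Z(t) = -t/9
H(q, u) = -6497/812 + q/(4*u) (H(q, u) = -8 + (q/u - 1/9*(-9)/(-203))/4 = -8 + (q/u + 1*(-1/203))/4 = -8 + (q/u - 1/203)/4 = -8 + (-1/203 + q/u)/4 = -8 + (-1/812 + q/(4*u)) = -6497/812 + q/(4*u))
w(z) = 1/(z + 1/(-172 + z)) (w(z) = 1/(1/(-172 + z) + z) = 1/(z + 1/(-172 + z)))
H(326, 1/(-330)) - w(-593) = (-6497/812 + (1/4)*326/1/(-330)) - (-172 - 593)/(1 + (-593)**2 - 172*(-593)) = (-6497/812 + (1/4)*326/(-1/330)) - (-765)/(1 + 351649 + 101996) = (-6497/812 + (1/4)*326*(-330)) - (-765)/453646 = (-6497/812 - 26895) - (-765)/453646 = -21845237/812 - 1*(-765/453646) = -21845237/812 + 765/453646 = -4955001881461/184180276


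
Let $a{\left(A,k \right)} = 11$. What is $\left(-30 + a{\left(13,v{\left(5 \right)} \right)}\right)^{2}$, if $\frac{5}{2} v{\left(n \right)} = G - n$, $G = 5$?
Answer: $361$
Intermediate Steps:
$v{\left(n \right)} = 2 - \frac{2 n}{5}$ ($v{\left(n \right)} = \frac{2 \left(5 - n\right)}{5} = 2 - \frac{2 n}{5}$)
$\left(-30 + a{\left(13,v{\left(5 \right)} \right)}\right)^{2} = \left(-30 + 11\right)^{2} = \left(-19\right)^{2} = 361$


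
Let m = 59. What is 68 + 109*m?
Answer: 6499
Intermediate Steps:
68 + 109*m = 68 + 109*59 = 68 + 6431 = 6499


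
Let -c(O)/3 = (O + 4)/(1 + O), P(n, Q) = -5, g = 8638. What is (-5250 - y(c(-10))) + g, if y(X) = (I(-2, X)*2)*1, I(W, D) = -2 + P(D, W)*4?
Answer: 3432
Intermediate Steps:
c(O) = -3*(4 + O)/(1 + O) (c(O) = -3*(O + 4)/(1 + O) = -3*(4 + O)/(1 + O))
I(W, D) = -22 (I(W, D) = -2 - 5*4 = -2 - 20 = -22)
y(X) = -44 (y(X) = -22*2*1 = -44*1 = -44)
(-5250 - y(c(-10))) + g = (-5250 - 1*(-44)) + 8638 = (-5250 + 44) + 8638 = -5206 + 8638 = 3432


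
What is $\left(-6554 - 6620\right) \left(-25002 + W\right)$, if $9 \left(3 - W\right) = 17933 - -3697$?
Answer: $\frac{1082995018}{3} \approx 3.61 \cdot 10^{8}$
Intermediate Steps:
$W = - \frac{7201}{3}$ ($W = 3 - \frac{17933 - -3697}{9} = 3 - \frac{17933 + 3697}{9} = 3 - \frac{7210}{3} = - \frac{7201}{3} \approx -2400.3$)
$\left(-6554 - 6620\right) \left(-25002 + W\right) = \left(-6554 - 6620\right) \left(-25002 - \frac{7201}{3}\right) = \left(-13174\right) \left(- \frac{82207}{3}\right) = \frac{1082995018}{3}$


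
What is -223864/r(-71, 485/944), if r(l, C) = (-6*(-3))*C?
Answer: -105663808/4365 ≈ -24207.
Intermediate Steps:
r(l, C) = 18*C
-223864/r(-71, 485/944) = -223864/(18*(485/944)) = -223864/4365/472 = -223864*472/4365 = -105663808/4365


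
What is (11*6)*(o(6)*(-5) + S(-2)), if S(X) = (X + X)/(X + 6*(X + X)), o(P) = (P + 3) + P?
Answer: -64218/13 ≈ -4939.8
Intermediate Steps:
o(P) = 3 + 2*P (o(P) = (3 + P) + P = 3 + 2*P)
S(X) = 2/13 (S(X) = (2*X)/(X + 6*(2*X)) = (2*X)/(X + 12*X) = (2*X)/((13*X)) = (2*X)*(1/(13*X)) = 2/13)
(11*6)*(o(6)*(-5) + S(-2)) = (11*6)*((3 + 2*6)*(-5) + 2/13) = 66*((3 + 12)*(-5) + 2/13) = 66*(15*(-5) + 2/13) = 66*(-75 + 2/13) = 66*(-973/13) = -64218/13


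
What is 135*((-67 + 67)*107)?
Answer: 0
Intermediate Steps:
135*((-67 + 67)*107) = 135*(0*107) = 135*0 = 0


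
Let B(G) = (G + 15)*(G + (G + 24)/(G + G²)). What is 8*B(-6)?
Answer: -1944/5 ≈ -388.80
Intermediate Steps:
B(G) = (15 + G)*(G + (24 + G)/(G + G²))
8*B(-6) = 8*((360 + (-6)⁴ + 16*(-6)² + 16*(-6)³ + 39*(-6))/((-6)*(1 - 6))) = 8*(-⅙*(360 + 1296 + 16*36 + 16*(-216) - 234)/(-5)) = 8*(-⅙*(-⅕)*(360 + 1296 + 576 - 3456 - 234)) = 8*(-⅙*(-⅕)*(-1458)) = 8*(-243/5) = -1944/5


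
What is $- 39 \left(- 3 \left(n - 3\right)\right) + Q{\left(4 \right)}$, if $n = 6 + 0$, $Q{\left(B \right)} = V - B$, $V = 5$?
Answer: $352$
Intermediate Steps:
$Q{\left(B \right)} = 5 - B$
$n = 6$
$- 39 \left(- 3 \left(n - 3\right)\right) + Q{\left(4 \right)} = - 39 \left(- 3 \left(6 - 3\right)\right) + \left(5 - 4\right) = - 39 \left(\left(-3\right) 3\right) + \left(5 - 4\right) = \left(-39\right) \left(-9\right) + 1 = 351 + 1 = 352$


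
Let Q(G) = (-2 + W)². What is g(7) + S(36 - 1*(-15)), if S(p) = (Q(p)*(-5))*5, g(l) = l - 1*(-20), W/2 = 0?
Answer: -73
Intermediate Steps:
W = 0 (W = 2*0 = 0)
Q(G) = 4 (Q(G) = (-2 + 0)² = (-2)² = 4)
g(l) = 20 + l (g(l) = l + 20 = 20 + l)
S(p) = -100 (S(p) = (4*(-5))*5 = -20*5 = -100)
g(7) + S(36 - 1*(-15)) = (20 + 7) - 100 = 27 - 100 = -73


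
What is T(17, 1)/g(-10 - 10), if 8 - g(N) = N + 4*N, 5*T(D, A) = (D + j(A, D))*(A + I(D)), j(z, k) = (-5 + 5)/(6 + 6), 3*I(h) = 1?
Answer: 17/405 ≈ 0.041975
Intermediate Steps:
I(h) = 1/3 (I(h) = (1/3)*1 = 1/3)
j(z, k) = 0 (j(z, k) = 0/12 = 0*(1/12) = 0)
T(D, A) = D*(1/3 + A)/5 (T(D, A) = ((D + 0)*(A + 1/3))/5 = (D*(1/3 + A))/5 = D*(1/3 + A)/5)
g(N) = 8 - 5*N (g(N) = 8 - (N + 4*N) = 8 - 5*N)
T(17, 1)/g(-10 - 10) = ((1/15)*17*(1 + 3*1))/(8 - 5*(-10 - 10)) = ((1/15)*17*(1 + 3))/(8 - 5*(-20)) = ((1/15)*17*4)/(8 + 100) = (68/15)/108 = (68/15)*(1/108) = 17/405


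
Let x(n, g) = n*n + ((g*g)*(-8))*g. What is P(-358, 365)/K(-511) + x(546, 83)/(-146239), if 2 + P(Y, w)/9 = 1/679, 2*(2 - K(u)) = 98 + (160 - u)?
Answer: 247196621346/8440183885 ≈ 29.288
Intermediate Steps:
x(n, g) = n² - 8*g³ (x(n, g) = n² + (g²*(-8))*g = n² + (-8*g²)*g = n² - 8*g³)
K(u) = -127 + u/2 (K(u) = 2 - (98 + (160 - u))/2 = 2 - (258 - u)/2 = 2 + (-129 + u/2) = -127 + u/2)
P(Y, w) = -12213/679 (P(Y, w) = -18 + 9/679 = -12213/679)
P(-358, 365)/K(-511) + x(546, 83)/(-146239) = -12213/(679*(-127 + (½)*(-511))) + (546² - 8*83³)/(-146239) = -12213/(679*(-127 - 511/2)) + (298116 - 8*571787)*(-1/146239) = -12213/(679*(-765/2)) + (298116 - 4574296)*(-1/146239) = -12213/679*(-2/765) - 4276180*(-1/146239) = 2714/57715 + 4276180/146239 = 247196621346/8440183885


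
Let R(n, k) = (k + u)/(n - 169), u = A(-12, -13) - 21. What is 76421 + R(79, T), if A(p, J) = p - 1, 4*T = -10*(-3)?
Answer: 13755833/180 ≈ 76421.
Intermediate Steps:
T = 15/2 (T = (-10*(-3))/4 = (¼)*30 = 15/2 ≈ 7.5000)
A(p, J) = -1 + p
u = -34 (u = (-1 - 12) - 21 = -13 - 21 = -34)
R(n, k) = (-34 + k)/(-169 + n) (R(n, k) = (k - 34)/(n - 169) = (-34 + k)/(-169 + n))
76421 + R(79, T) = 76421 + (-34 + 15/2)/(-169 + 79) = 76421 - 53/2/(-90) = 76421 - 1/90*(-53/2) = 76421 + 53/180 = 13755833/180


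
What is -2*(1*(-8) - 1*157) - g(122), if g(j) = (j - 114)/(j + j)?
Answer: 20128/61 ≈ 329.97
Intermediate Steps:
g(j) = (-114 + j)/(2*j) (g(j) = (-114 + j)/((2*j)) = (-114 + j)*(1/(2*j)) = (-114 + j)/(2*j))
-2*(1*(-8) - 1*157) - g(122) = -2*(1*(-8) - 1*157) - (-114 + 122)/(2*122) = -2*(-8 - 157) - 8/(2*122) = -2*(-165) - 1*2/61 = 330 - 2/61 = 20128/61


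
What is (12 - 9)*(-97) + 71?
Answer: -220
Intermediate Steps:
(12 - 9)*(-97) + 71 = 3*(-97) + 71 = -291 + 71 = -220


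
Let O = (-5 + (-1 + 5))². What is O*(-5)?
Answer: -5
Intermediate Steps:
O = 1 (O = (-5 + 4)² = (-1)² = 1)
O*(-5) = 1*(-5) = -5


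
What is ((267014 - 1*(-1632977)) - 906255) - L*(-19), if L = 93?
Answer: 995503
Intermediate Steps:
((267014 - 1*(-1632977)) - 906255) - L*(-19) = ((267014 - 1*(-1632977)) - 906255) - 93*(-19) = ((267014 + 1632977) - 906255) - 1*(-1767) = (1899991 - 906255) + 1767 = 993736 + 1767 = 995503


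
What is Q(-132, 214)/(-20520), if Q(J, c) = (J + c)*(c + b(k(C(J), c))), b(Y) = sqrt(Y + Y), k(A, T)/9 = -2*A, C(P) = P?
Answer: -4387/5130 - 41*sqrt(33)/855 ≈ -1.1306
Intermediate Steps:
k(A, T) = -18*A (k(A, T) = 9*(-2*A) = -18*A)
b(Y) = sqrt(2)*sqrt(Y) (b(Y) = sqrt(2*Y) = sqrt(2)*sqrt(Y))
Q(J, c) = (J + c)*(c + 6*sqrt(-J)) (Q(J, c) = (J + c)*(c + sqrt(2)*sqrt(-18*J)) = (J + c)*(c + sqrt(2)*(3*sqrt(2)*sqrt(-J))) = (J + c)*(c + 6*sqrt(-J)))
Q(-132, 214)/(-20520) = (214**2 - 6*132**(3/2) - 132*214 + 6*214*sqrt(-1*(-132)))/(-20520) = (45796 - 1584*sqrt(33) - 28248 + 6*214*sqrt(132))*(-1/20520) = (45796 - 1584*sqrt(33) - 28248 + 6*214*(2*sqrt(33)))*(-1/20520) = (45796 - 1584*sqrt(33) - 28248 + 2568*sqrt(33))*(-1/20520) = (17548 + 984*sqrt(33))*(-1/20520) = -4387/5130 - 41*sqrt(33)/855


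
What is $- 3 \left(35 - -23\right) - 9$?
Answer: $-183$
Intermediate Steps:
$- 3 \left(35 - -23\right) - 9 = - 3 \left(35 + 23\right) - 9 = \left(-3\right) 58 - 9 = -174 - 9 = -183$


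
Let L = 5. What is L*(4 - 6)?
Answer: -10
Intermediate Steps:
L*(4 - 6) = 5*(4 - 6) = 5*(-2) = -10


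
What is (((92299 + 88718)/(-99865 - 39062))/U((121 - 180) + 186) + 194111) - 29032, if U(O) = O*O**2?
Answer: 15659157604094074/94858568347 ≈ 1.6508e+5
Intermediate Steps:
U(O) = O**3
(((92299 + 88718)/(-99865 - 39062))/U((121 - 180) + 186) + 194111) - 29032 = (((92299 + 88718)/(-99865 - 39062))/(((121 - 180) + 186)**3) + 194111) - 29032 = ((181017/(-138927))/((-59 + 186)**3) + 194111) - 29032 = ((181017*(-1/138927))/(127**3) + 194111) - 29032 = (-60339/46309/2048383 + 194111) - 29032 = (-60339/46309*1/2048383 + 194111) - 29032 = (-60339/94858568347 + 194111) - 29032 = 18413091560344178/94858568347 - 29032 = 15659157604094074/94858568347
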